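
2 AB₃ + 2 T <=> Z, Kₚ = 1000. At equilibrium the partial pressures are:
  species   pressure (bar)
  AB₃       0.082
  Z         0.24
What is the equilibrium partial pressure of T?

P(T) = 0.19 bar

At equilibrium, Kₚ = P(Z) / (P(AB₃)²·P(T)²) = 1000.
(0.24) / ((0.082)²·(P(T))²) = 1000
P(T)² = 0.0357 ⇒ P(T) = 0.19 bar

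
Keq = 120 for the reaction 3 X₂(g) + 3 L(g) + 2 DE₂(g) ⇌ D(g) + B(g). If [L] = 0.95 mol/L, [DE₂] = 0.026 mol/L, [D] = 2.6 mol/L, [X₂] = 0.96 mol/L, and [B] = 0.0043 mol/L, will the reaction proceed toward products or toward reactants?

to the right

Q = [D]·[B] / ([X₂]³·[L]³·[DE₂]²) = (2.6)·(0.0043) / ((0.96)³·(0.95)³·(0.026)²) = 22
Q = 22 < Keq = 120, so the forward reaction proceeds.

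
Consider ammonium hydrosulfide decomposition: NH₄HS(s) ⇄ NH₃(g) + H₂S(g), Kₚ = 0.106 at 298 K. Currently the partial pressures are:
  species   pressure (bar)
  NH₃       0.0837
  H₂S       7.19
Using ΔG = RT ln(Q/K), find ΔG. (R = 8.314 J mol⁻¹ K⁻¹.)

(NH₄HS is a pure solid — omitted from Qₚ.)
Qₚ = P(NH₃)·P(H₂S) = (0.0837)·(7.19) = 0.602
ΔG = RT ln(Qₚ/Kₚ) = (8.314 J mol⁻¹ K⁻¹)(298 K) × ln(0.602/0.106)
   = (2.478 kJ/mol)(1.737) = 4.30 kJ/mol
ΔG > 0, so the forward reaction is non-spontaneous (proceeds in reverse).

ΔG = 4.30 kJ/mol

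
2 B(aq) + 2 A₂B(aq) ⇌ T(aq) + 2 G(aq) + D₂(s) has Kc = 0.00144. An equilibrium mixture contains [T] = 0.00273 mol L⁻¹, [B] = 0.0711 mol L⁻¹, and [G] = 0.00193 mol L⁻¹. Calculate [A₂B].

(D₂ is a pure solid — omitted from Kc.)
At equilibrium, Kc = [T]·[G]² / ([B]²·[A₂B]²) = 0.00144.
(0.00273)·(0.00193)² / ((0.0711)²·([A₂B])²) = 0.00144
[A₂B]² = 0.00140 ⇒ [A₂B] = 0.0374 mol L⁻¹

[A₂B] = 0.0374 mol L⁻¹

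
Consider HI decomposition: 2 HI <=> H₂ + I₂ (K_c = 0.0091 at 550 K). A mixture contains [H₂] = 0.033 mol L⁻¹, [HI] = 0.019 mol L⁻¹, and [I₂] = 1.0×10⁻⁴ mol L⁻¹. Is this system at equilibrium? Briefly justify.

Q_c = [H₂]·[I₂] / [HI]² = (0.033)·(1.0×10⁻⁴) / (0.019)² = 0.0091
Q_c = 0.0091 = K_c; the system is at equilibrium.

yes, at equilibrium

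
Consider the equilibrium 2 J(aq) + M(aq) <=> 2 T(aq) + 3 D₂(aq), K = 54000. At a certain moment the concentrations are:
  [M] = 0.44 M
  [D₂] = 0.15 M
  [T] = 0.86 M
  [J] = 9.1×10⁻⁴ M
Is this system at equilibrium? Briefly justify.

no; Q < K, reaction proceeds forward

Q = [T]²·[D₂]³ / ([J]²·[M]) = (0.86)²·(0.15)³ / ((9.1×10⁻⁴)²·(0.44)) = 6900
Q = 6900 < K = 54000: net forward reaction.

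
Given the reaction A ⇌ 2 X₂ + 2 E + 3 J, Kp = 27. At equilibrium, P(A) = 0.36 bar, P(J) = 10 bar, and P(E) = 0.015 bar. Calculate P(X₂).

P(X₂) = 6.6 bar

At equilibrium, Kp = P(X₂)²·P(E)²·P(J)³ / P(A) = 27.
(P(X₂))²·(0.015)²·(10)³ / (0.36) = 27
P(X₂)² = 43.2 ⇒ P(X₂) = 6.6 bar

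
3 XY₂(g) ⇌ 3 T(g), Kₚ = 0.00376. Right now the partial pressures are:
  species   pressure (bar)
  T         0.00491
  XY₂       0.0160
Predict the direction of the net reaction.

Qₚ = P(T)³ / P(XY₂)³ = (0.00491)³ / (0.0160)³ = 0.0289
Qₚ = 0.0289 > Kₚ = 0.00376, so the reverse reaction proceeds.

reverse (toward reactants)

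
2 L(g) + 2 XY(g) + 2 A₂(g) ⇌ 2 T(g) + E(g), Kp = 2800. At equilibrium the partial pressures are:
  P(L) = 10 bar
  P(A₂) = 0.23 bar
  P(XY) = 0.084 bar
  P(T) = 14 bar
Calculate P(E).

At equilibrium, Kp = P(T)²·P(E) / (P(L)²·P(XY)²·P(A₂)²) = 2800.
(14)²·(P(E)) / ((10)²·(0.084)²·(0.23)²) = 2800
P(E) = 0.533 = 0.53 bar

P(E) = 0.53 bar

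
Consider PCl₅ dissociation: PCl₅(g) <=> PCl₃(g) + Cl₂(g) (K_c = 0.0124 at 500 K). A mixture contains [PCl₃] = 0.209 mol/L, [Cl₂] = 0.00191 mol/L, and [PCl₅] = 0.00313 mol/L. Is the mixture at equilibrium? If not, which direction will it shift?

no; Q > K, reaction proceeds in reverse

Q_c = [PCl₃]·[Cl₂] / [PCl₅] = (0.209)·(0.00191) / (0.00313) = 0.128
Q_c = 0.128 > K_c = 0.0124: net reverse reaction.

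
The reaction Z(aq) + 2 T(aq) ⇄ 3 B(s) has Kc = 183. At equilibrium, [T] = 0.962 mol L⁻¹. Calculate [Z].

[Z] = 0.00590 mol L⁻¹

(B is a pure solid — omitted from Kc.)
At equilibrium, Kc = 1 / ([Z]·[T]²) = 183.
1 / (([Z])·(0.962)²) = 183
[Z] = 0.00590 mol L⁻¹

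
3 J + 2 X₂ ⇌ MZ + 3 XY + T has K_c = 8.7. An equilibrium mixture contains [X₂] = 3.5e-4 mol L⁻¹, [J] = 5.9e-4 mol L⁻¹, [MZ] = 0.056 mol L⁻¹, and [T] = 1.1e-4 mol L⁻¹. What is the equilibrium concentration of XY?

[XY] = 3.3e-4 mol L⁻¹

At equilibrium, K_c = [MZ]·[XY]³·[T] / ([J]³·[X₂]²) = 8.7.
(0.056)·([XY])³·(1.1e-4) / ((5.9e-4)³·(3.5e-4)²) = 8.7
[XY]³ = 3.55e-11 ⇒ [XY] = 3.3e-4 mol L⁻¹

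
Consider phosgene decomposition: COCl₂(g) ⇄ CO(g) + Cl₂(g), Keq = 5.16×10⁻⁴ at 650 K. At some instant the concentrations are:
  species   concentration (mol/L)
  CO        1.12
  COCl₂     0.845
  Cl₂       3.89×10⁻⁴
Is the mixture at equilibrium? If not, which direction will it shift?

Q = [CO]·[Cl₂] / [COCl₂] = (1.12)·(3.89×10⁻⁴) / (0.845) = 5.16×10⁻⁴
Q = 5.16×10⁻⁴ = Keq; the system is at equilibrium.

yes, at equilibrium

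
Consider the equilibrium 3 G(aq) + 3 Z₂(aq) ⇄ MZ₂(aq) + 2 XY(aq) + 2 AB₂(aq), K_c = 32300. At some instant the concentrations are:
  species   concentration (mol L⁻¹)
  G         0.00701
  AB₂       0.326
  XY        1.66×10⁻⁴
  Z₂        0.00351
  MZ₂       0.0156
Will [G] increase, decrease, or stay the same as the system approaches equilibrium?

decrease

Q_c = [MZ₂]·[XY]²·[AB₂]² / ([G]³·[Z₂]³) = (0.0156)·(1.66×10⁻⁴)²·(0.326)² / ((0.00701)³·(0.00351)³) = 3070
Q_c = 3070 < K_c = 32300: net forward reaction.
G is a reactant, so it decreases.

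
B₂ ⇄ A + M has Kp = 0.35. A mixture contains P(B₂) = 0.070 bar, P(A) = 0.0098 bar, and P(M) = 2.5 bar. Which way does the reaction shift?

Qp = P(A)·P(M) / P(B₂) = (0.0098)·(2.5) / (0.070) = 0.35
Qp = 0.35 = Kp, so the system is already at equilibrium.

no net change (already at equilibrium)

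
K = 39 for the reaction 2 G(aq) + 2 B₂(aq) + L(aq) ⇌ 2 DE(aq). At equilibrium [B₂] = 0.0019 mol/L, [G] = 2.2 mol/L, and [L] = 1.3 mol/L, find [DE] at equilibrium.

[DE] = 0.030 mol/L

At equilibrium, K = [DE]² / ([G]²·[B₂]²·[L]) = 39.
([DE])² / ((2.2)²·(0.0019)²·(1.3)) = 39
[DE]² = 8.86e-4 ⇒ [DE] = 0.030 mol/L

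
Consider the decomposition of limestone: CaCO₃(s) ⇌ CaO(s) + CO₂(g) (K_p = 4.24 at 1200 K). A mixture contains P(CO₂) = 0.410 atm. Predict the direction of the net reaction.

to the right

(CaCO₃, CaO are pure solids — omitted from Q_p.)
Q_p = P(CO₂) = 0.410
Q_p = 0.410 < K_p = 4.24, so the forward reaction proceeds.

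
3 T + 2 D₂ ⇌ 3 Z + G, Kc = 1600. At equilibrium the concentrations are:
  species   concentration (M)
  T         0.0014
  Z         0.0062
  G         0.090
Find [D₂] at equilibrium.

At equilibrium, Kc = [Z]³·[G] / ([T]³·[D₂]²) = 1600.
(0.0062)³·(0.090) / ((0.0014)³·([D₂])²) = 1600
[D₂]² = 0.00489 ⇒ [D₂] = 0.070 M

[D₂] = 0.070 M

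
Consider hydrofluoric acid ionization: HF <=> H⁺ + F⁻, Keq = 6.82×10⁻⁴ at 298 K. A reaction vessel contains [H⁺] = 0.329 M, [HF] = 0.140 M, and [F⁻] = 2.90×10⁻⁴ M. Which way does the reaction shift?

at equilibrium

Q = [H⁺]·[F⁻] / [HF] = (0.329)·(2.90×10⁻⁴) / (0.140) = 6.82×10⁻⁴
Q = 6.82×10⁻⁴ = Keq, so the system is already at equilibrium.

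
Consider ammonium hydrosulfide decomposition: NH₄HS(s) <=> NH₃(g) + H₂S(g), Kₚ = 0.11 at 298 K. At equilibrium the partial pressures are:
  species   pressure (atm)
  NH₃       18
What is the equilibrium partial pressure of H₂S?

P(H₂S) = 0.0061 atm

(NH₄HS is a pure solid — omitted from Kₚ.)
At equilibrium, Kₚ = P(NH₃)·P(H₂S) = 0.11.
(18)·(P(H₂S)) = 0.11
P(H₂S) = 0.00611 = 0.0061 atm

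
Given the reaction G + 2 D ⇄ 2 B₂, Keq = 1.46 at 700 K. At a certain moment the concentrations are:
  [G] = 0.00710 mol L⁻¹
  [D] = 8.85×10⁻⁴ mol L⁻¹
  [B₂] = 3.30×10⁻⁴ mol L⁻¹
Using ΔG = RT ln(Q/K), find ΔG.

ΔG = 15.1 kJ/mol

Q = [B₂]² / ([G]·[D]²) = (3.30×10⁻⁴)² / ((0.00710)·(8.85×10⁻⁴)²) = 19.6
ΔG = RT ln(Q/Keq) = (8.314 J mol⁻¹ K⁻¹)(700 K) × ln(19.6/1.46)
   = (5.820 kJ/mol)(2.597) = 15.1 kJ/mol
ΔG > 0, so the forward reaction is non-spontaneous (proceeds in reverse).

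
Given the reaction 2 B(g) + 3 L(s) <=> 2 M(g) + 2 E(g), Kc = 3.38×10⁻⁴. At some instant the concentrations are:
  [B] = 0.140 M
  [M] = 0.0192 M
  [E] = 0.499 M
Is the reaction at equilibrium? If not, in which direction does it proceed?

in the reverse direction

(L is a pure solid — omitted from Qc.)
Qc = [M]²·[E]² / [B]² = (0.0192)²·(0.499)² / (0.140)² = 0.00468
Qc = 0.00468 > Kc = 3.38×10⁻⁴, so the reverse reaction proceeds.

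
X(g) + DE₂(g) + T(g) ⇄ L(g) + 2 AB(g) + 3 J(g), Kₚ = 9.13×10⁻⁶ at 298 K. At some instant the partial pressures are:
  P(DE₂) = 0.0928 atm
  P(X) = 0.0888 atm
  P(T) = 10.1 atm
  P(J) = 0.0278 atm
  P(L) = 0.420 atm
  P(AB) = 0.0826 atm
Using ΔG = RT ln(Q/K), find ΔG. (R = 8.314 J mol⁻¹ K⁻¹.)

ΔG = -6.23 kJ/mol

Qₚ = P(L)·P(AB)²·P(J)³ / (P(X)·P(DE₂)·P(T)) = (0.420)·(0.0826)²·(0.0278)³ / ((0.0888)·(0.0928)·(10.1)) = 7.40×10⁻⁷
ΔG = RT ln(Qₚ/Kₚ) = (8.314 J mol⁻¹ K⁻¹)(298 K) × ln(7.40×10⁻⁷/9.13×10⁻⁶)
   = (2.478 kJ/mol)(-2.513) = -6.23 kJ/mol
ΔG < 0, so the forward reaction is spontaneous (proceeds forward).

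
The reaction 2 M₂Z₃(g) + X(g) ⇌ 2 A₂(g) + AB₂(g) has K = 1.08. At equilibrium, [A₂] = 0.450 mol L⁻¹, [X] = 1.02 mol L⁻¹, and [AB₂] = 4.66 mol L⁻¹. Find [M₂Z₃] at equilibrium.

[M₂Z₃] = 0.926 mol L⁻¹

At equilibrium, K = [A₂]²·[AB₂] / ([M₂Z₃]²·[X]) = 1.08.
(0.450)²·(4.66) / (([M₂Z₃])²·(1.02)) = 1.08
[M₂Z₃]² = 0.857 ⇒ [M₂Z₃] = 0.926 mol L⁻¹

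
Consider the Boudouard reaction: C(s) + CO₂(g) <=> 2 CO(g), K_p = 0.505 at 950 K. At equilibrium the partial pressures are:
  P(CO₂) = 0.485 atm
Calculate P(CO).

(C is a pure solid — omitted from K_p.)
At equilibrium, K_p = P(CO)² / P(CO₂) = 0.505.
(P(CO))² / (0.485) = 0.505
P(CO)² = 0.245 ⇒ P(CO) = 0.495 atm

P(CO) = 0.495 atm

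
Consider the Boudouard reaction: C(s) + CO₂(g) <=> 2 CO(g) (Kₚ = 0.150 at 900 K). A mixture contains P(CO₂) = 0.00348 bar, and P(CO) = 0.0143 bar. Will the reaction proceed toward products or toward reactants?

to the right

(C is a pure solid — omitted from Qₚ.)
Qₚ = P(CO)² / P(CO₂) = (0.0143)² / (0.00348) = 0.0588
Qₚ = 0.0588 < Kₚ = 0.150, so the forward reaction proceeds.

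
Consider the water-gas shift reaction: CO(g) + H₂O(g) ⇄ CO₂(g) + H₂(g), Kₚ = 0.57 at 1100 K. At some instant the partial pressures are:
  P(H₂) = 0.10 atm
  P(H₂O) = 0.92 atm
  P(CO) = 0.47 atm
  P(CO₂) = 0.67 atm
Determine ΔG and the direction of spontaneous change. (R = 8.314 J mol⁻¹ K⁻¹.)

ΔG = -11.9 kJ/mol; the forward reaction is spontaneous

Qₚ = P(CO₂)·P(H₂) / (P(CO)·P(H₂O)) = (0.67)·(0.10) / ((0.47)·(0.92)) = 0.155
ΔG = RT ln(Qₚ/Kₚ) = (8.314 J mol⁻¹ K⁻¹)(1100 K) × ln(0.155/0.57)
   = (9.145 kJ/mol)(-1.302) = -11.9 kJ/mol
ΔG < 0, so the forward reaction is spontaneous (proceeds forward).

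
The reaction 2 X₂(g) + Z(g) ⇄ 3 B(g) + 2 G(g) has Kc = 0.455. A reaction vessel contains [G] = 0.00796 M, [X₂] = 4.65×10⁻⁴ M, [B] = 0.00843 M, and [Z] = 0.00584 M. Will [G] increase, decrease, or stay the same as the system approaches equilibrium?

increase

Qc = [B]³·[G]² / ([X₂]²·[Z]) = (0.00843)³·(0.00796)² / ((4.65×10⁻⁴)²·(0.00584)) = 0.0301
Qc = 0.0301 < Kc = 0.455: net forward reaction.
G is a product, so it increases.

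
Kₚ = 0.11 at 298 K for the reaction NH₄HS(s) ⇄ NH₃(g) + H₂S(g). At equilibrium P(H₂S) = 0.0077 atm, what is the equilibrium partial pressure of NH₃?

(NH₄HS is a pure solid — omitted from Kₚ.)
At equilibrium, Kₚ = P(NH₃)·P(H₂S) = 0.11.
(P(NH₃))·(0.0077) = 0.11
P(NH₃) = 14.3 = 14 atm

P(NH₃) = 14 atm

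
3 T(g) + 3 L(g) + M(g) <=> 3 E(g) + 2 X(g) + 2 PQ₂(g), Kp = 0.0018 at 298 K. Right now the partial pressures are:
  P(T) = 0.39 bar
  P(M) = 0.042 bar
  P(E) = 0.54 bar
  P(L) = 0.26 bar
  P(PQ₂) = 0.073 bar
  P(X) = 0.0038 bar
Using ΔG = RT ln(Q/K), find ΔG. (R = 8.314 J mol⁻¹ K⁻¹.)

Qp = P(E)³·P(X)²·P(PQ₂)² / (P(T)³·P(L)³·P(M)) = (0.54)³·(0.0038)²·(0.073)² / ((0.39)³·(0.26)³·(0.042)) = 2.77×10⁻⁴
ΔG = RT ln(Qp/Kp) = (8.314 J mol⁻¹ K⁻¹)(298 K) × ln(2.77×10⁻⁴/0.0018)
   = (2.478 kJ/mol)(-1.872) = -4.64 kJ/mol
ΔG < 0, so the forward reaction is spontaneous (proceeds forward).

ΔG = -4.64 kJ/mol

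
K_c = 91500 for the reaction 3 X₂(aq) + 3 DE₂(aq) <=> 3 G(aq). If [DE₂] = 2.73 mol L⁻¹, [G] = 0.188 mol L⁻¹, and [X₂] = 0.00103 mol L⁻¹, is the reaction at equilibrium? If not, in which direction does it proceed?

Q_c = [G]³ / ([X₂]³·[DE₂]³) = (0.188)³ / ((0.00103)³·(2.73)³) = 2.99×10⁵
Q_c = 2.99×10⁵ > K_c = 91500, so the reverse reaction proceeds.

in the reverse direction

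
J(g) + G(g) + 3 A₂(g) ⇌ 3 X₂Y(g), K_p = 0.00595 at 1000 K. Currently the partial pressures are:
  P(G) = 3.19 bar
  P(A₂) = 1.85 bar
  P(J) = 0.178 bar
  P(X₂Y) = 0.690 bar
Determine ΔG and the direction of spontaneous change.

ΔG = 22.7 kJ/mol; the forward reaction is non-spontaneous

Q_p = P(X₂Y)³ / (P(J)·P(G)·P(A₂)³) = (0.690)³ / ((0.178)·(3.19)·(1.85)³) = 0.0914
ΔG = RT ln(Q_p/K_p) = (8.314 J mol⁻¹ K⁻¹)(1000 K) × ln(0.0914/0.00595)
   = (8.314 kJ/mol)(2.732) = 22.7 kJ/mol
ΔG > 0, so the forward reaction is non-spontaneous (proceeds in reverse).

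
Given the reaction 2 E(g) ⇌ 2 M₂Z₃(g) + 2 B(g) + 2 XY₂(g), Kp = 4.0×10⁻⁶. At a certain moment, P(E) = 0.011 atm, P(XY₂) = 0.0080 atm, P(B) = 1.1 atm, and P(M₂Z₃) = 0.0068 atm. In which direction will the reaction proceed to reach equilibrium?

Qp = P(M₂Z₃)²·P(B)²·P(XY₂)² / P(E)² = (0.0068)²·(1.1)²·(0.0080)² / (0.011)² = 3.0×10⁻⁵
Qp = 3.0×10⁻⁵ > Kp = 4.0×10⁻⁶, so the reverse reaction proceeds.

reverse (toward reactants)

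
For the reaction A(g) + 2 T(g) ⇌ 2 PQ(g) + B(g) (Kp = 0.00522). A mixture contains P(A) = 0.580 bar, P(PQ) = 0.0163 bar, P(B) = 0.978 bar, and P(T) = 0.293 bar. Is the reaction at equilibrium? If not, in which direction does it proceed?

Qp = P(PQ)²·P(B) / (P(A)·P(T)²) = (0.0163)²·(0.978) / ((0.580)·(0.293)²) = 0.00522
Qp = 0.00522 = Kp, so the system is already at equilibrium.

no net change (already at equilibrium)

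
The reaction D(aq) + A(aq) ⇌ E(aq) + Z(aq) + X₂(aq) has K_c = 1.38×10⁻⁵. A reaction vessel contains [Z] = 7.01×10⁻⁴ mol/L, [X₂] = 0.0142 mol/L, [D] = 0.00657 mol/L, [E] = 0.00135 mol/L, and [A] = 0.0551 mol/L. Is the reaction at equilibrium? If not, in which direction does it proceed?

reverse (toward reactants)

Q_c = [E]·[Z]·[X₂] / ([D]·[A]) = (0.00135)·(7.01×10⁻⁴)·(0.0142) / ((0.00657)·(0.0551)) = 3.71×10⁻⁵
Q_c = 3.71×10⁻⁵ > K_c = 1.38×10⁻⁵, so the reverse reaction proceeds.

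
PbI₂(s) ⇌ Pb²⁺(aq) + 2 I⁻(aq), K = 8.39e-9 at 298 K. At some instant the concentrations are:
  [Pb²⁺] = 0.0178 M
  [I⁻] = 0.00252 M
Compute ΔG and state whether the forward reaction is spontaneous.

ΔG = 6.44 kJ/mol; the forward reaction is non-spontaneous

(PbI₂ is a pure solid — omitted from Q.)
Q = [Pb²⁺]·[I⁻]² = (0.0178)·(0.00252)² = 1.13e-7
ΔG = RT ln(Q/K) = (8.314 J mol⁻¹ K⁻¹)(298 K) × ln(1.13e-7/8.39e-9)
   = (2.478 kJ/mol)(2.600) = 6.44 kJ/mol
ΔG > 0, so the forward reaction is non-spontaneous (proceeds in reverse).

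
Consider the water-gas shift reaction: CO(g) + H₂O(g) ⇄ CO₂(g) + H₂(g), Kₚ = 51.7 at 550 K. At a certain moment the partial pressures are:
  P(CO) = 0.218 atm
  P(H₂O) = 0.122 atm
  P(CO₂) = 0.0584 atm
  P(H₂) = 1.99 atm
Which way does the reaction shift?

in the forward direction

Qₚ = P(CO₂)·P(H₂) / (P(CO)·P(H₂O)) = (0.0584)·(1.99) / ((0.218)·(0.122)) = 4.37
Qₚ = 4.37 < Kₚ = 51.7, so the forward reaction proceeds.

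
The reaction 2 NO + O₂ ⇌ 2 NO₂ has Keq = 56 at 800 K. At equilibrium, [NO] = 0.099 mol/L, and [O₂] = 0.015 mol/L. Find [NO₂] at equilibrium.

[NO₂] = 0.091 mol/L

At equilibrium, Keq = [NO₂]² / ([NO]²·[O₂]) = 56.
([NO₂])² / ((0.099)²·(0.015)) = 56
[NO₂]² = 0.00823 ⇒ [NO₂] = 0.091 mol/L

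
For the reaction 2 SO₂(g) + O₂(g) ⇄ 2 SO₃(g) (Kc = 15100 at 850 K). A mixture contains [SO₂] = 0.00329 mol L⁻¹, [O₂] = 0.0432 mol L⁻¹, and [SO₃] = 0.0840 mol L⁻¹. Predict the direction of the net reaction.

Qc = [SO₃]² / ([SO₂]²·[O₂]) = (0.0840)² / ((0.00329)²·(0.0432)) = 15100
Qc = 15100 = Kc, so the system is already at equilibrium.

at equilibrium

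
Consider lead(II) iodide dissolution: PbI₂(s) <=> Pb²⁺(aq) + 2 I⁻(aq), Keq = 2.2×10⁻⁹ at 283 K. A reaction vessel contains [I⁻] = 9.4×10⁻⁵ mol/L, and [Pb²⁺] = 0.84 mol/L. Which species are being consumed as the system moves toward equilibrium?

Pb²⁺, I⁻ (products)

(PbI₂ is a pure solid — omitted from Q.)
Q = [Pb²⁺]·[I⁻]² = (0.84)·(9.4×10⁻⁵)² = 7.4×10⁻⁹
Q = 7.4×10⁻⁹ > Keq = 2.2×10⁻⁹: net reverse reaction.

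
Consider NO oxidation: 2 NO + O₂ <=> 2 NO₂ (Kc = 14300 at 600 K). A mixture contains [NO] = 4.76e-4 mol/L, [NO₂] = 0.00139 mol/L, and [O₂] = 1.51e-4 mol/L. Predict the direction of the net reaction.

toward reactants

Qc = [NO₂]² / ([NO]²·[O₂]) = (0.00139)² / ((4.76e-4)²·(1.51e-4)) = 56500
Qc = 56500 > Kc = 14300, so the reverse reaction proceeds.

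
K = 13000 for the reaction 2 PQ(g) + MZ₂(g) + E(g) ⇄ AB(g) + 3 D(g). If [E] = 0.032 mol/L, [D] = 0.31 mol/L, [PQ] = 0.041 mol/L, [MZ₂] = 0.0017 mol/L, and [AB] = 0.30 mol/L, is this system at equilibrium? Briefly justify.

no; Q > K, reaction proceeds in reverse

Q = [AB]·[D]³ / ([PQ]²·[MZ₂]·[E]) = (0.30)·(0.31)³ / ((0.041)²·(0.0017)·(0.032)) = 98000
Q = 98000 > K = 13000: net reverse reaction.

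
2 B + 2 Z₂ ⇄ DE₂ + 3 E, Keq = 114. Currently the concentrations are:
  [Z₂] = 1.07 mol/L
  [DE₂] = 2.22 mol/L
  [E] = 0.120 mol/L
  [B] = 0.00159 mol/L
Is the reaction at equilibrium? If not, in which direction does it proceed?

in the reverse direction

Q = [DE₂]·[E]³ / ([B]²·[Z₂]²) = (2.22)·(0.120)³ / ((0.00159)²·(1.07)²) = 1330
Q = 1330 > Keq = 114, so the reverse reaction proceeds.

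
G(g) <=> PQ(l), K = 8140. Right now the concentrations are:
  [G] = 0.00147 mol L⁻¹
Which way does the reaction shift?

in the forward direction

(PQ is a pure liquid — omitted from Q.)
Q = 1 / [G] = 1 / (0.00147) = 680
Q = 680 < K = 8140, so the forward reaction proceeds.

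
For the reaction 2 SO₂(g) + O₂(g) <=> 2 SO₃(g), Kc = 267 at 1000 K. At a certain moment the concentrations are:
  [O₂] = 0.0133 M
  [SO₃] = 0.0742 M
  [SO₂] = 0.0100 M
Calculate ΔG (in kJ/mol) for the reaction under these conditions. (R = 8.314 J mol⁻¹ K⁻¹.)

Qc = [SO₃]² / ([SO₂]²·[O₂]) = (0.0742)² / ((0.0100)²·(0.0133)) = 4140
ΔG = RT ln(Qc/Kc) = (8.314 J mol⁻¹ K⁻¹)(1000 K) × ln(4140/267)
   = (8.314 kJ/mol)(2.741) = 22.8 kJ/mol
ΔG > 0, so the forward reaction is non-spontaneous (proceeds in reverse).

ΔG = 22.8 kJ/mol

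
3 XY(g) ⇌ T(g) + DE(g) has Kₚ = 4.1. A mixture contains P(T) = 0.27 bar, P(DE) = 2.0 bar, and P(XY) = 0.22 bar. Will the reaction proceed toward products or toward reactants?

Qₚ = P(T)·P(DE) / P(XY)³ = (0.27)·(2.0) / (0.22)³ = 51
Qₚ = 51 > Kₚ = 4.1, so the reverse reaction proceeds.

to the left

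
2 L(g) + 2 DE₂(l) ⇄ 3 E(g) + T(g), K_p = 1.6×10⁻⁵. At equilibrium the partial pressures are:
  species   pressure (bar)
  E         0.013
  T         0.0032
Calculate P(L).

P(L) = 0.021 bar

(DE₂ is a pure liquid — omitted from K_p.)
At equilibrium, K_p = P(E)³·P(T) / P(L)² = 1.6×10⁻⁵.
(0.013)³·(0.0032) / (P(L))² = 1.6×10⁻⁵
P(L)² = 4.39×10⁻⁴ ⇒ P(L) = 0.021 bar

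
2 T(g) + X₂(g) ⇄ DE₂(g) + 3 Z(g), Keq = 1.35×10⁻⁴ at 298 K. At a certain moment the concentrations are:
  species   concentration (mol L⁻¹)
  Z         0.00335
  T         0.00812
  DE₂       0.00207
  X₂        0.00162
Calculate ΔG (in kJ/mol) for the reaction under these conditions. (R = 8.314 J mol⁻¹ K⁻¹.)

Q = [DE₂]·[Z]³ / ([T]²·[X₂]) = (0.00207)·(0.00335)³ / ((0.00812)²·(0.00162)) = 7.29×10⁻⁴
ΔG = RT ln(Q/Keq) = (8.314 J mol⁻¹ K⁻¹)(298 K) × ln(7.29×10⁻⁴/1.35×10⁻⁴)
   = (2.478 kJ/mol)(1.686) = 4.18 kJ/mol
ΔG > 0, so the forward reaction is non-spontaneous (proceeds in reverse).

ΔG = 4.18 kJ/mol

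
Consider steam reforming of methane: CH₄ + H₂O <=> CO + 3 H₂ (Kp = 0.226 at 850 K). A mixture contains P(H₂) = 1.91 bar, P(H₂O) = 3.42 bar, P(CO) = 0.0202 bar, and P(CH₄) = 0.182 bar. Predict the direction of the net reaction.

Qp = P(CO)·P(H₂)³ / (P(CH₄)·P(H₂O)) = (0.0202)·(1.91)³ / ((0.182)·(3.42)) = 0.226
Qp = 0.226 = Kp, so the system is already at equilibrium.

no net change (already at equilibrium)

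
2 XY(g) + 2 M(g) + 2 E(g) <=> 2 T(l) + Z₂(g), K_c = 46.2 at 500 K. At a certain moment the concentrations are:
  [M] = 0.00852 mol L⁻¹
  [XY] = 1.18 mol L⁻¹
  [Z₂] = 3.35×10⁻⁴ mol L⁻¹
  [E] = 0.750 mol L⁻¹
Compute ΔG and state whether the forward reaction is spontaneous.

(T is a pure liquid — omitted from Q_c.)
Q_c = [Z₂] / ([XY]²·[M]²·[E]²) = (3.35×10⁻⁴) / ((1.18)²·(0.00852)²·(0.750)²) = 5.89
ΔG = RT ln(Q_c/K_c) = (8.314 J mol⁻¹ K⁻¹)(500 K) × ln(5.89/46.2)
   = (4.157 kJ/mol)(-2.060) = -8.56 kJ/mol
ΔG < 0, so the forward reaction is spontaneous (proceeds forward).

ΔG = -8.56 kJ/mol; the forward reaction is spontaneous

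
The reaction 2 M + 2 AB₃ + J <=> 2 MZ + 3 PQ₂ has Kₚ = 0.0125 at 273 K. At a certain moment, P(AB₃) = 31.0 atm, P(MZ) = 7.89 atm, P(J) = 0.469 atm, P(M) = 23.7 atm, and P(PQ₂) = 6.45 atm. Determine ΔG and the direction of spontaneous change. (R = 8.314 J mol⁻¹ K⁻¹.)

Qₚ = P(MZ)²·P(PQ₂)³ / (P(M)²·P(AB₃)²·P(J)) = (7.89)²·(6.45)³ / ((23.7)²·(31.0)²·(0.469)) = 0.0660
ΔG = RT ln(Qₚ/Kₚ) = (8.314 J mol⁻¹ K⁻¹)(273 K) × ln(0.0660/0.0125)
   = (2.270 kJ/mol)(1.664) = 3.78 kJ/mol
ΔG > 0, so the forward reaction is non-spontaneous (proceeds in reverse).

ΔG = 3.78 kJ/mol; the forward reaction is non-spontaneous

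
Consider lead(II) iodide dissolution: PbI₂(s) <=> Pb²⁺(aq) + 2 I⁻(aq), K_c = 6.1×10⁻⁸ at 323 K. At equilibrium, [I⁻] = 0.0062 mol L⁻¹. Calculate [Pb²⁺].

[Pb²⁺] = 0.0016 mol L⁻¹

(PbI₂ is a pure solid — omitted from K_c.)
At equilibrium, K_c = [Pb²⁺]·[I⁻]² = 6.1×10⁻⁸.
([Pb²⁺])·(0.0062)² = 6.1×10⁻⁸
[Pb²⁺] = 0.00159 = 0.0016 mol L⁻¹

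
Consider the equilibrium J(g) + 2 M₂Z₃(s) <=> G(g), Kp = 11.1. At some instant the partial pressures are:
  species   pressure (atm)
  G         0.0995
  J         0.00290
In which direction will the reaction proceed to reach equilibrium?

(M₂Z₃ is a pure solid — omitted from Qp.)
Qp = P(G) / P(J) = (0.0995) / (0.00290) = 34.3
Qp = 34.3 > Kp = 11.1, so the reverse reaction proceeds.

toward reactants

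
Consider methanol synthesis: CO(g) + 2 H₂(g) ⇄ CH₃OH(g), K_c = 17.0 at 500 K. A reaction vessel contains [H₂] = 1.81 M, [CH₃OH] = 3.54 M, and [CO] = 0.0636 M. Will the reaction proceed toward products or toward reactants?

Q_c = [CH₃OH] / ([CO]·[H₂]²) = (3.54) / ((0.0636)·(1.81)²) = 17.0
Q_c = 17.0 = K_c, so the system is already at equilibrium.

at equilibrium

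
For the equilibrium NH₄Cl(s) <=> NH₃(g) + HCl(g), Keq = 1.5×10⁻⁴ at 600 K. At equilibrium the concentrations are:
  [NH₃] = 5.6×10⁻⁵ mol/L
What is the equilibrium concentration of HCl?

(NH₄Cl is a pure solid — omitted from Keq.)
At equilibrium, Keq = [NH₃]·[HCl] = 1.5×10⁻⁴.
(5.6×10⁻⁵)·([HCl]) = 1.5×10⁻⁴
[HCl] = 2.68 = 2.7 mol/L

[HCl] = 2.7 mol/L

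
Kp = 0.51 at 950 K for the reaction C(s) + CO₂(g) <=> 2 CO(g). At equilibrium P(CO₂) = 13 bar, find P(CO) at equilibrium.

(C is a pure solid — omitted from Kp.)
At equilibrium, Kp = P(CO)² / P(CO₂) = 0.51.
(P(CO))² / (13) = 0.51
P(CO)² = 6.63 ⇒ P(CO) = 2.6 bar

P(CO) = 2.6 bar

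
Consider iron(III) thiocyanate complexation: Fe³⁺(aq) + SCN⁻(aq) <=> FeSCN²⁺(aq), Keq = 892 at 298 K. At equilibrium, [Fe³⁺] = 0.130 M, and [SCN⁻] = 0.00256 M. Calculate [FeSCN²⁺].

[FeSCN²⁺] = 0.297 M

At equilibrium, Keq = [FeSCN²⁺] / ([Fe³⁺]·[SCN⁻]) = 892.
([FeSCN²⁺]) / ((0.130)·(0.00256)) = 892
[FeSCN²⁺] = 0.297 M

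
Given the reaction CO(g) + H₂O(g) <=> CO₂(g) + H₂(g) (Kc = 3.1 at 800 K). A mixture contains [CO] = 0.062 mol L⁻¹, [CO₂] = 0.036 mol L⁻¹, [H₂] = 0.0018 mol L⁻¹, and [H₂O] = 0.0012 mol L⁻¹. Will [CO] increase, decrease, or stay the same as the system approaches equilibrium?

decrease

Qc = [CO₂]·[H₂] / ([CO]·[H₂O]) = (0.036)·(0.0018) / ((0.062)·(0.0012)) = 0.87
Qc = 0.87 < Kc = 3.1: net forward reaction.
CO is a reactant, so it decreases.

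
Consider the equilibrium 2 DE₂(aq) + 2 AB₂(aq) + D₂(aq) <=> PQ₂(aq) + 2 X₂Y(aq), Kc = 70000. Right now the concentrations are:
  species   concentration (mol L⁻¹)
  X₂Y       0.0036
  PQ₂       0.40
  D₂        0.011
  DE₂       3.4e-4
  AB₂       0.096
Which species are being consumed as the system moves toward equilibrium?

Qc = [PQ₂]·[X₂Y]² / ([DE₂]²·[AB₂]²·[D₂]) = (0.40)·(0.0036)² / ((3.4e-4)²·(0.096)²·(0.011)) = 4.4e5
Qc = 4.4e5 > Kc = 70000: net reverse reaction.

PQ₂, X₂Y (products)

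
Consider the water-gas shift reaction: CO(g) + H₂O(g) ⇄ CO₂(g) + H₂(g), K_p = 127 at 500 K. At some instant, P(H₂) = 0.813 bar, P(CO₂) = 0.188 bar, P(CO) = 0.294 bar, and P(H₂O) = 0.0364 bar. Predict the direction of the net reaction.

Q_p = P(CO₂)·P(H₂) / (P(CO)·P(H₂O)) = (0.188)·(0.813) / ((0.294)·(0.0364)) = 14.3
Q_p = 14.3 < K_p = 127, so the forward reaction proceeds.

to the right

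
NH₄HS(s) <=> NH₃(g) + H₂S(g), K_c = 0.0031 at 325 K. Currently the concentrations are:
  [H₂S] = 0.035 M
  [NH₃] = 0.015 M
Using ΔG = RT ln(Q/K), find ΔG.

(NH₄HS is a pure solid — omitted from Q_c.)
Q_c = [NH₃]·[H₂S] = (0.015)·(0.035) = 5.25e-4
ΔG = RT ln(Q_c/K_c) = (8.314 J mol⁻¹ K⁻¹)(325 K) × ln(5.25e-4/0.0031)
   = (2.702 kJ/mol)(-1.776) = -4.80 kJ/mol
ΔG < 0, so the forward reaction is spontaneous (proceeds forward).

ΔG = -4.80 kJ/mol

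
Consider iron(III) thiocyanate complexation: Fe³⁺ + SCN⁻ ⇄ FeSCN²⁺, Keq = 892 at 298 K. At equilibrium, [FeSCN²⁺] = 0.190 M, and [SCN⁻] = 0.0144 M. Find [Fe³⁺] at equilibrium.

At equilibrium, Keq = [FeSCN²⁺] / ([Fe³⁺]·[SCN⁻]) = 892.
(0.190) / (([Fe³⁺])·(0.0144)) = 892
[Fe³⁺] = 0.0148 M

[Fe³⁺] = 0.0148 M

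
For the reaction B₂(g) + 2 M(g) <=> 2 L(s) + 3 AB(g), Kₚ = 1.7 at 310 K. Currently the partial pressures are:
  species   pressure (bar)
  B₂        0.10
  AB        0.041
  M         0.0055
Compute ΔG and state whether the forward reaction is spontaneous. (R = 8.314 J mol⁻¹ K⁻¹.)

ΔG = 6.69 kJ/mol; the forward reaction is non-spontaneous

(L is a pure solid — omitted from Qₚ.)
Qₚ = P(AB)³ / (P(B₂)·P(M)²) = (0.041)³ / ((0.10)·(0.0055)²) = 22.8
ΔG = RT ln(Qₚ/Kₚ) = (8.314 J mol⁻¹ K⁻¹)(310 K) × ln(22.8/1.7)
   = (2.577 kJ/mol)(2.596) = 6.69 kJ/mol
ΔG > 0, so the forward reaction is non-spontaneous (proceeds in reverse).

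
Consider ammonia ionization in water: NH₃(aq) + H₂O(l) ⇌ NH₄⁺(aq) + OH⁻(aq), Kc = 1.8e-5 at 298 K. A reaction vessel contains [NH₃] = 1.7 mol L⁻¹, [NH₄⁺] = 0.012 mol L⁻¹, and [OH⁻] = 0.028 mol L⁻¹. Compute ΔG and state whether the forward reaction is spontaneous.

(H₂O is a pure liquid — omitted from Qc.)
Qc = [NH₄⁺]·[OH⁻] / [NH₃] = (0.012)·(0.028) / (1.7) = 1.98e-4
ΔG = RT ln(Qc/Kc) = (8.314 J mol⁻¹ K⁻¹)(298 K) × ln(1.98e-4/1.8e-5)
   = (2.478 kJ/mol)(2.398) = 5.94 kJ/mol
ΔG > 0, so the forward reaction is non-spontaneous (proceeds in reverse).

ΔG = 5.94 kJ/mol; the forward reaction is non-spontaneous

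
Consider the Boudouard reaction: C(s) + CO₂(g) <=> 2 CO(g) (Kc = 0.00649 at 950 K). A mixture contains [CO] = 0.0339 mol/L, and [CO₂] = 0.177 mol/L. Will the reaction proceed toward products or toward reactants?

at equilibrium

(C is a pure solid — omitted from Qc.)
Qc = [CO]² / [CO₂] = (0.0339)² / (0.177) = 0.00649
Qc = 0.00649 = Kc, so the system is already at equilibrium.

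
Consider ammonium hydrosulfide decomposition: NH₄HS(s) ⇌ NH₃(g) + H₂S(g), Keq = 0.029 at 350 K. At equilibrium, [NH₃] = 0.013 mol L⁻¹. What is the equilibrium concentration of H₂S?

[H₂S] = 2.2 mol L⁻¹

(NH₄HS is a pure solid — omitted from Keq.)
At equilibrium, Keq = [NH₃]·[H₂S] = 0.029.
(0.013)·([H₂S]) = 0.029
[H₂S] = 2.23 = 2.2 mol L⁻¹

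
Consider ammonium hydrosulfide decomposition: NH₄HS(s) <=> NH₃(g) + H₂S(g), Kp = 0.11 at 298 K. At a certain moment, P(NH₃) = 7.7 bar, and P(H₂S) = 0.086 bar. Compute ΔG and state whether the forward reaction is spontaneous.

ΔG = 4.45 kJ/mol; the forward reaction is non-spontaneous

(NH₄HS is a pure solid — omitted from Qp.)
Qp = P(NH₃)·P(H₂S) = (7.7)·(0.086) = 0.662
ΔG = RT ln(Qp/Kp) = (8.314 J mol⁻¹ K⁻¹)(298 K) × ln(0.662/0.11)
   = (2.478 kJ/mol)(1.795) = 4.45 kJ/mol
ΔG > 0, so the forward reaction is non-spontaneous (proceeds in reverse).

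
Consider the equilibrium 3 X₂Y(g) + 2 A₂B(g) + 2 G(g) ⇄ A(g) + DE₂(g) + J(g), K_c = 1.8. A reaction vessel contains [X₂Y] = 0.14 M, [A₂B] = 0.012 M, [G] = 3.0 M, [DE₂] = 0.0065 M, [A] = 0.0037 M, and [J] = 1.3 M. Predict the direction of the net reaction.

to the left

Q_c = [A]·[DE₂]·[J] / ([X₂Y]³·[A₂B]²·[G]²) = (0.0037)·(0.0065)·(1.3) / ((0.14)³·(0.012)²·(3.0)²) = 8.8
Q_c = 8.8 > K_c = 1.8, so the reverse reaction proceeds.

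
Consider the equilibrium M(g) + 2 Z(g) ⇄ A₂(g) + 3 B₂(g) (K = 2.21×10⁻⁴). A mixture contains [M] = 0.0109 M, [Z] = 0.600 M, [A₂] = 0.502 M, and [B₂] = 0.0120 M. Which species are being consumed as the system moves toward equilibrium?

none (at equilibrium)

Q = [A₂]·[B₂]³ / ([M]·[Z]²) = (0.502)·(0.0120)³ / ((0.0109)·(0.600)²) = 2.21×10⁻⁴
Q = 2.21×10⁻⁴ = K; the system is at equilibrium.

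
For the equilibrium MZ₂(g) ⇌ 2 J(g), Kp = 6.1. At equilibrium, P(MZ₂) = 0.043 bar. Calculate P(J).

At equilibrium, Kp = P(J)² / P(MZ₂) = 6.1.
(P(J))² / (0.043) = 6.1
P(J)² = 0.262 ⇒ P(J) = 0.51 bar

P(J) = 0.51 bar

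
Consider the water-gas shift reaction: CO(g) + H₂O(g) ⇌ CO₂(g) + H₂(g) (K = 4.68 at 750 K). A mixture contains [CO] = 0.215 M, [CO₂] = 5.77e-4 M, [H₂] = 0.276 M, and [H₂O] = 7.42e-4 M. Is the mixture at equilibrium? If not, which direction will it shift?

no; Q < K, reaction proceeds forward

Q = [CO₂]·[H₂] / ([CO]·[H₂O]) = (5.77e-4)·(0.276) / ((0.215)·(7.42e-4)) = 0.998
Q = 0.998 < K = 4.68: net forward reaction.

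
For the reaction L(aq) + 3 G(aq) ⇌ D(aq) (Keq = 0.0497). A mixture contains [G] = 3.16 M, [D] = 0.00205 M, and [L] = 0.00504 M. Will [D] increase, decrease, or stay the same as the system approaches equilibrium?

Q = [D] / ([L]·[G]³) = (0.00205) / ((0.00504)·(3.16)³) = 0.0129
Q = 0.0129 < Keq = 0.0497: net forward reaction.
D is a product, so it increases.

increase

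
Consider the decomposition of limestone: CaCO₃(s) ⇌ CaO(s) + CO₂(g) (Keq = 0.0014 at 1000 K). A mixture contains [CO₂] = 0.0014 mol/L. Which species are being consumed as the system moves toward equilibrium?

(CaCO₃, CaO are pure solids — omitted from Q.)
Q = [CO₂] = 0.0014
Q = 0.0014 = Keq; the system is at equilibrium.

none (at equilibrium)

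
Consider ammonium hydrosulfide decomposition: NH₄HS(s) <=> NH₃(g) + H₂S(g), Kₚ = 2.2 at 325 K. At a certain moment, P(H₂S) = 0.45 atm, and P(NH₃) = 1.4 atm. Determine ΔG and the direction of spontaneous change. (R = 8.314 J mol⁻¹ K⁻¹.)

ΔG = -3.38 kJ/mol; the forward reaction is spontaneous

(NH₄HS is a pure solid — omitted from Qₚ.)
Qₚ = P(NH₃)·P(H₂S) = (1.4)·(0.45) = 0.630
ΔG = RT ln(Qₚ/Kₚ) = (8.314 J mol⁻¹ K⁻¹)(325 K) × ln(0.630/2.2)
   = (2.702 kJ/mol)(-1.250) = -3.38 kJ/mol
ΔG < 0, so the forward reaction is spontaneous (proceeds forward).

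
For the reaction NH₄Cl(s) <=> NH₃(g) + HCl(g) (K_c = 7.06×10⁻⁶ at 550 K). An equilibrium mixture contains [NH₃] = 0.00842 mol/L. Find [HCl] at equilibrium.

[HCl] = 8.38×10⁻⁴ mol/L

(NH₄Cl is a pure solid — omitted from K_c.)
At equilibrium, K_c = [NH₃]·[HCl] = 7.06×10⁻⁶.
(0.00842)·([HCl]) = 7.06×10⁻⁶
[HCl] = 8.38×10⁻⁴ mol/L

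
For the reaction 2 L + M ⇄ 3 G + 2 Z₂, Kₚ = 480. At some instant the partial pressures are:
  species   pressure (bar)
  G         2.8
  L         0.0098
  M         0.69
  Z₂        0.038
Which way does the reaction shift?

neither direction; the system is at equilibrium

Qₚ = P(G)³·P(Z₂)² / (P(L)²·P(M)) = (2.8)³·(0.038)² / ((0.0098)²·(0.69)) = 480
Qₚ = 480 = Kₚ, so the system is already at equilibrium.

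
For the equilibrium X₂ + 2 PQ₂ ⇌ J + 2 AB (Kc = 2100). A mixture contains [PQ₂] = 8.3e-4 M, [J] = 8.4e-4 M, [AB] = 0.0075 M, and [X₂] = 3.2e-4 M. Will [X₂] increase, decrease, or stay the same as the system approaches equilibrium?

Qc = [J]·[AB]² / ([X₂]·[PQ₂]²) = (8.4e-4)·(0.0075)² / ((3.2e-4)·(8.3e-4)²) = 210
Qc = 210 < Kc = 2100: net forward reaction.
X₂ is a reactant, so it decreases.

decrease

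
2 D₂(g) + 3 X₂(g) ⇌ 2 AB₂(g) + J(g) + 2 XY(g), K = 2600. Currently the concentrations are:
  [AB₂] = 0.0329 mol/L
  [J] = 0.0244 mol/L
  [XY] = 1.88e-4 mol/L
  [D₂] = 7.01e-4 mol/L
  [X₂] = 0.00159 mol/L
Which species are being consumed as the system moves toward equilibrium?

D₂, X₂ (reactants)

Q = [AB₂]²·[J]·[XY]² / ([D₂]²·[X₂]³) = (0.0329)²·(0.0244)·(1.88e-4)² / ((7.01e-4)²·(0.00159)³) = 473
Q = 473 < K = 2600: net forward reaction.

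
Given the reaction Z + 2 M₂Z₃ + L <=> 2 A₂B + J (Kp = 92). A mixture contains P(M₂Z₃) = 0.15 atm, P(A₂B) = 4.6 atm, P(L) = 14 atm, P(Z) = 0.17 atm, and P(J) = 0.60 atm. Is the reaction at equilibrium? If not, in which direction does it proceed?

to the left

Qp = P(A₂B)²·P(J) / (P(Z)·P(M₂Z₃)²·P(L)) = (4.6)²·(0.60) / ((0.17)·(0.15)²·(14)) = 240
Qp = 240 > Kp = 92, so the reverse reaction proceeds.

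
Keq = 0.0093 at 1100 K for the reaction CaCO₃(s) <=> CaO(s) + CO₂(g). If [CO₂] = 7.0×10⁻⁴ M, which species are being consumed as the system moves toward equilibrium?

CaCO₃ (reactants)

(CaCO₃, CaO are pure solids — omitted from Q.)
Q = [CO₂] = 7.0×10⁻⁴
Q = 7.0×10⁻⁴ < Keq = 0.0093: net forward reaction.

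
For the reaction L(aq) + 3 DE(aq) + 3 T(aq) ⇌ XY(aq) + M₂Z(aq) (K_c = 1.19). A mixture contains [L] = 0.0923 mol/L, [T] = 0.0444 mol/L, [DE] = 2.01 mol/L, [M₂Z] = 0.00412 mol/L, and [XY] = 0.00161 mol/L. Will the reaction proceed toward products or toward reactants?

toward products

Q_c = [XY]·[M₂Z] / ([L]·[DE]³·[T]³) = (0.00161)·(0.00412) / ((0.0923)·(2.01)³·(0.0444)³) = 0.101
Q_c = 0.101 < K_c = 1.19, so the forward reaction proceeds.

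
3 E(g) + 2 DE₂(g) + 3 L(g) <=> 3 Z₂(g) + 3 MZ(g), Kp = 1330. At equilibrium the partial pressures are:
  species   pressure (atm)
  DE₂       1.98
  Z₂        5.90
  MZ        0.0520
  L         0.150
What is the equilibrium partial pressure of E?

P(E) = 0.118 atm

At equilibrium, Kp = P(Z₂)³·P(MZ)³ / (P(E)³·P(DE₂)²·P(L)³) = 1330.
(5.90)³·(0.0520)³ / ((P(E))³·(1.98)²·(0.150)³) = 1330
P(E)³ = 0.00164 ⇒ P(E) = 0.118 atm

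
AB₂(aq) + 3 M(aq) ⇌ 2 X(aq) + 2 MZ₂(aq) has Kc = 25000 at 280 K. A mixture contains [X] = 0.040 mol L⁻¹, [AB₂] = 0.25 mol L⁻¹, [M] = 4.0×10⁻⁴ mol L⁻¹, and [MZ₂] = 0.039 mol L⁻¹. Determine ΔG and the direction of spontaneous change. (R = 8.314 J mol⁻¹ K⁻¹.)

Qc = [X]²·[MZ₂]² / ([AB₂]·[M]³) = (0.040)²·(0.039)² / ((0.25)·(4.0×10⁻⁴)³) = 1.52×10⁵
ΔG = RT ln(Qc/Kc) = (8.314 J mol⁻¹ K⁻¹)(280 K) × ln(1.52×10⁵/25000)
   = (2.328 kJ/mol)(1.805) = 4.20 kJ/mol
ΔG > 0, so the forward reaction is non-spontaneous (proceeds in reverse).

ΔG = 4.20 kJ/mol; the forward reaction is non-spontaneous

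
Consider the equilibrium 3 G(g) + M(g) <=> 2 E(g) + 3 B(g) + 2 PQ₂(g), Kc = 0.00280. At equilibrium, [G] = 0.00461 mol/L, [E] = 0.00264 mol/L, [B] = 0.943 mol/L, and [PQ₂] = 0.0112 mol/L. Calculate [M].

At equilibrium, Kc = [E]²·[B]³·[PQ₂]² / ([G]³·[M]) = 0.00280.
(0.00264)²·(0.943)³·(0.0112)² / ((0.00461)³·([M])) = 0.00280
[M] = 2.67 mol/L

[M] = 2.67 mol/L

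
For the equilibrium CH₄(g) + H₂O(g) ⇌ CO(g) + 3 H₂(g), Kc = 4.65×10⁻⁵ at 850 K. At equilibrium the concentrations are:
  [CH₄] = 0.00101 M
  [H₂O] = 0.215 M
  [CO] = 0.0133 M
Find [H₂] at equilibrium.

[H₂] = 0.00912 M

At equilibrium, Kc = [CO]·[H₂]³ / ([CH₄]·[H₂O]) = 4.65×10⁻⁵.
(0.0133)·([H₂])³ / ((0.00101)·(0.215)) = 4.65×10⁻⁵
[H₂]³ = 7.59×10⁻⁷ ⇒ [H₂] = 0.00912 M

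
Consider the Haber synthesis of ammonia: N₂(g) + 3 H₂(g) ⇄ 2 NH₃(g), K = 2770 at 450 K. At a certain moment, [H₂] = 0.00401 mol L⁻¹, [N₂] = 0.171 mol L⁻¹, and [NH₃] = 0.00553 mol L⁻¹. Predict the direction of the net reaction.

Q = [NH₃]² / ([N₂]·[H₂]³) = (0.00553)² / ((0.171)·(0.00401)³) = 2770
Q = 2770 = K, so the system is already at equilibrium.

at equilibrium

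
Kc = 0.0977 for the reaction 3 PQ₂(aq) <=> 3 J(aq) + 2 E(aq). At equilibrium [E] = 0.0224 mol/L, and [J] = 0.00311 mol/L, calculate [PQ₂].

At equilibrium, Kc = [J]³·[E]² / [PQ₂]³ = 0.0977.
(0.00311)³·(0.0224)² / ([PQ₂])³ = 0.0977
[PQ₂]³ = 1.54×10⁻¹⁰ ⇒ [PQ₂] = 5.37×10⁻⁴ mol/L

[PQ₂] = 5.37×10⁻⁴ mol/L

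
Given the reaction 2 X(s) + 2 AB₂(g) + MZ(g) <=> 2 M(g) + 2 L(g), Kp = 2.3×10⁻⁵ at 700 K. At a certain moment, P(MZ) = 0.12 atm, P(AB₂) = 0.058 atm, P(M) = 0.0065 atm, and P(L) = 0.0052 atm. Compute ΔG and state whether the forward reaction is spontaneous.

ΔG = -12.2 kJ/mol; the forward reaction is spontaneous

(X is a pure solid — omitted from Qp.)
Qp = P(M)²·P(L)² / (P(AB₂)²·P(MZ)) = (0.0065)²·(0.0052)² / ((0.058)²·(0.12)) = 2.83×10⁻⁶
ΔG = RT ln(Qp/Kp) = (8.314 J mol⁻¹ K⁻¹)(700 K) × ln(2.83×10⁻⁶/2.3×10⁻⁵)
   = (5.820 kJ/mol)(-2.095) = -12.2 kJ/mol
ΔG < 0, so the forward reaction is spontaneous (proceeds forward).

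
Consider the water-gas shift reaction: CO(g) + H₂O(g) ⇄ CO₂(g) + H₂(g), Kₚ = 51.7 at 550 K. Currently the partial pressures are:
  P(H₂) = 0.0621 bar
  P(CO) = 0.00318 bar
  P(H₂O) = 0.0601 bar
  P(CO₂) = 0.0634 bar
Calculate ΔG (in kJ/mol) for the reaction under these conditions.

ΔG = -4.21 kJ/mol

Qₚ = P(CO₂)·P(H₂) / (P(CO)·P(H₂O)) = (0.0634)·(0.0621) / ((0.00318)·(0.0601)) = 20.6
ΔG = RT ln(Qₚ/Kₚ) = (8.314 J mol⁻¹ K⁻¹)(550 K) × ln(20.6/51.7)
   = (4.573 kJ/mol)(-0.9202) = -4.21 kJ/mol
ΔG < 0, so the forward reaction is spontaneous (proceeds forward).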